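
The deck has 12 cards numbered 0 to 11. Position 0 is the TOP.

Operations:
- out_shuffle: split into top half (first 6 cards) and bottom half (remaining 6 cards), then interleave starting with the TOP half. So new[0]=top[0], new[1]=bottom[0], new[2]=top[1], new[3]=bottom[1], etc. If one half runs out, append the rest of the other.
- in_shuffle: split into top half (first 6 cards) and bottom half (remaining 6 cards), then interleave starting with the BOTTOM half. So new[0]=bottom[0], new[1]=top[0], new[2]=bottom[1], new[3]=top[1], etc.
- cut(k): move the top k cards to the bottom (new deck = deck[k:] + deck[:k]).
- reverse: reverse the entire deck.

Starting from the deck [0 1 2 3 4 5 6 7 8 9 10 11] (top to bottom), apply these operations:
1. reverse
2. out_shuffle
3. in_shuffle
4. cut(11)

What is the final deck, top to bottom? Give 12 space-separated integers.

After op 1 (reverse): [11 10 9 8 7 6 5 4 3 2 1 0]
After op 2 (out_shuffle): [11 5 10 4 9 3 8 2 7 1 6 0]
After op 3 (in_shuffle): [8 11 2 5 7 10 1 4 6 9 0 3]
After op 4 (cut(11)): [3 8 11 2 5 7 10 1 4 6 9 0]

Answer: 3 8 11 2 5 7 10 1 4 6 9 0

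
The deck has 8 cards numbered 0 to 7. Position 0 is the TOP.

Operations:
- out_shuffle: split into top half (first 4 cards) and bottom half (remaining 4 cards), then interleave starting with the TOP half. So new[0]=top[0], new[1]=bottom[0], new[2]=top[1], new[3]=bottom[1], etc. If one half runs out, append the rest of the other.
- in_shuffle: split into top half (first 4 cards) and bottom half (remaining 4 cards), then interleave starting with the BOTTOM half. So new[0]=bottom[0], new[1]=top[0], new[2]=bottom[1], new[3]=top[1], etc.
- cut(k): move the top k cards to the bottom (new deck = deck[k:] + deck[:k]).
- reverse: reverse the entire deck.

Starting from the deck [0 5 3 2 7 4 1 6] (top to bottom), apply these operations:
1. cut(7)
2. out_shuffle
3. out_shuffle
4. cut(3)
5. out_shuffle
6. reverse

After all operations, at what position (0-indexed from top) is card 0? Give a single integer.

Answer: 5

Derivation:
After op 1 (cut(7)): [6 0 5 3 2 7 4 1]
After op 2 (out_shuffle): [6 2 0 7 5 4 3 1]
After op 3 (out_shuffle): [6 5 2 4 0 3 7 1]
After op 4 (cut(3)): [4 0 3 7 1 6 5 2]
After op 5 (out_shuffle): [4 1 0 6 3 5 7 2]
After op 6 (reverse): [2 7 5 3 6 0 1 4]
Card 0 is at position 5.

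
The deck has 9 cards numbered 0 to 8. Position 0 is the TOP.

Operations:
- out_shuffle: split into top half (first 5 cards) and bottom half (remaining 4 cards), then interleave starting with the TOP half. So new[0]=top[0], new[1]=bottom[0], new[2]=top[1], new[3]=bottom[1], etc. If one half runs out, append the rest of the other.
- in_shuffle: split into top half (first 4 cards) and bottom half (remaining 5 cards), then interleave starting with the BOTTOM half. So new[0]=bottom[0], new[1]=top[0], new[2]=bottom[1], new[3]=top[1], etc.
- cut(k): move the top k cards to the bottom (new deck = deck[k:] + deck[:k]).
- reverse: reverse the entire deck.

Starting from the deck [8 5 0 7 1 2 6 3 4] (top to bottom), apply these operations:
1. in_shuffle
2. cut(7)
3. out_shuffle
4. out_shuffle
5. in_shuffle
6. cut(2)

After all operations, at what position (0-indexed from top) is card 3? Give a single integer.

Answer: 0

Derivation:
After op 1 (in_shuffle): [1 8 2 5 6 0 3 7 4]
After op 2 (cut(7)): [7 4 1 8 2 5 6 0 3]
After op 3 (out_shuffle): [7 5 4 6 1 0 8 3 2]
After op 4 (out_shuffle): [7 0 5 8 4 3 6 2 1]
After op 5 (in_shuffle): [4 7 3 0 6 5 2 8 1]
After op 6 (cut(2)): [3 0 6 5 2 8 1 4 7]
Card 3 is at position 0.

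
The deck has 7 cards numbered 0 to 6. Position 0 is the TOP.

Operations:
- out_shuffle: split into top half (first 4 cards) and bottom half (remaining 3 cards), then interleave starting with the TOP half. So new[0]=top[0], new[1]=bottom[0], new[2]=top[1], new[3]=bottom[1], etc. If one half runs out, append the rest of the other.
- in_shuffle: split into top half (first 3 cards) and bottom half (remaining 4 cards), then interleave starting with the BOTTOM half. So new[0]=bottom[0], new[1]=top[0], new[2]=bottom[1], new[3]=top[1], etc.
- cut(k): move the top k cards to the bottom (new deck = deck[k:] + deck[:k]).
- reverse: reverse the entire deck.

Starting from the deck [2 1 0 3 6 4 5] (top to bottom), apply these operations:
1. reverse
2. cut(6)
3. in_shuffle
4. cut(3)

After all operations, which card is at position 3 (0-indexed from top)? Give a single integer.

Answer: 1

Derivation:
After op 1 (reverse): [5 4 6 3 0 1 2]
After op 2 (cut(6)): [2 5 4 6 3 0 1]
After op 3 (in_shuffle): [6 2 3 5 0 4 1]
After op 4 (cut(3)): [5 0 4 1 6 2 3]
Position 3: card 1.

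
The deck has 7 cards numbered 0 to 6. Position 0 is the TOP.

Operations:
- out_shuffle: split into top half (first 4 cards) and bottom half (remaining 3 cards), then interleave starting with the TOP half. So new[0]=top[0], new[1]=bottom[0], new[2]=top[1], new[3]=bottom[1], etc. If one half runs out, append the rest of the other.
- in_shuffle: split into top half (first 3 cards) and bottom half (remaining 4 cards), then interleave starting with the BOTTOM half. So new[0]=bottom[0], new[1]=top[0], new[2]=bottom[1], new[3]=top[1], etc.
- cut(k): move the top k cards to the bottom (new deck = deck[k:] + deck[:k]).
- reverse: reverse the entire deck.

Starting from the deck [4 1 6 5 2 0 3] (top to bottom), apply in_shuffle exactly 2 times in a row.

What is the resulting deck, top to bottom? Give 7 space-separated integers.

After op 1 (in_shuffle): [5 4 2 1 0 6 3]
After op 2 (in_shuffle): [1 5 0 4 6 2 3]

Answer: 1 5 0 4 6 2 3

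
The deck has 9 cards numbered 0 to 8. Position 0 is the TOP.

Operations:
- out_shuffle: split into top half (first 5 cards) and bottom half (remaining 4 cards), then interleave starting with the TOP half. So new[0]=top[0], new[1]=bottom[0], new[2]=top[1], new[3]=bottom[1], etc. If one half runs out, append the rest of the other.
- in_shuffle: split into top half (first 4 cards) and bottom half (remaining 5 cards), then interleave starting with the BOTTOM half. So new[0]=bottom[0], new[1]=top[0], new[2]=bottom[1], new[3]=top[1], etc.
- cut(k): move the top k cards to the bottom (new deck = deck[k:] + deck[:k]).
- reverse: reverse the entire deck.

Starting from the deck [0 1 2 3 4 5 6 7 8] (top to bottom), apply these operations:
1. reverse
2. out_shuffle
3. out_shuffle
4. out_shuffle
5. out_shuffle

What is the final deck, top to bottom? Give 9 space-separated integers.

Answer: 8 4 0 5 1 6 2 7 3

Derivation:
After op 1 (reverse): [8 7 6 5 4 3 2 1 0]
After op 2 (out_shuffle): [8 3 7 2 6 1 5 0 4]
After op 3 (out_shuffle): [8 1 3 5 7 0 2 4 6]
After op 4 (out_shuffle): [8 0 1 2 3 4 5 6 7]
After op 5 (out_shuffle): [8 4 0 5 1 6 2 7 3]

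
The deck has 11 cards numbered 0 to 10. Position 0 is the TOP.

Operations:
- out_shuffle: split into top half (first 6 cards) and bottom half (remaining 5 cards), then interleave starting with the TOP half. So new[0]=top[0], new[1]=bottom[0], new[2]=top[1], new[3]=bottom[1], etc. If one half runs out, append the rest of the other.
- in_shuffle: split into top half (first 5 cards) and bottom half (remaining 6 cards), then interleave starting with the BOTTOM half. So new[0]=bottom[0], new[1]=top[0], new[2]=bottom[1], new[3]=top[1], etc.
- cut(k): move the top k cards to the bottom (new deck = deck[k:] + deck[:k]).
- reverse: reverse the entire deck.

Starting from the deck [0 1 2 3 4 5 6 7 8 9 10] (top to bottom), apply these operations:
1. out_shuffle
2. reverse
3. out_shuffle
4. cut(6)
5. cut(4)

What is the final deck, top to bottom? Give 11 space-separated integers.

After op 1 (out_shuffle): [0 6 1 7 2 8 3 9 4 10 5]
After op 2 (reverse): [5 10 4 9 3 8 2 7 1 6 0]
After op 3 (out_shuffle): [5 2 10 7 4 1 9 6 3 0 8]
After op 4 (cut(6)): [9 6 3 0 8 5 2 10 7 4 1]
After op 5 (cut(4)): [8 5 2 10 7 4 1 9 6 3 0]

Answer: 8 5 2 10 7 4 1 9 6 3 0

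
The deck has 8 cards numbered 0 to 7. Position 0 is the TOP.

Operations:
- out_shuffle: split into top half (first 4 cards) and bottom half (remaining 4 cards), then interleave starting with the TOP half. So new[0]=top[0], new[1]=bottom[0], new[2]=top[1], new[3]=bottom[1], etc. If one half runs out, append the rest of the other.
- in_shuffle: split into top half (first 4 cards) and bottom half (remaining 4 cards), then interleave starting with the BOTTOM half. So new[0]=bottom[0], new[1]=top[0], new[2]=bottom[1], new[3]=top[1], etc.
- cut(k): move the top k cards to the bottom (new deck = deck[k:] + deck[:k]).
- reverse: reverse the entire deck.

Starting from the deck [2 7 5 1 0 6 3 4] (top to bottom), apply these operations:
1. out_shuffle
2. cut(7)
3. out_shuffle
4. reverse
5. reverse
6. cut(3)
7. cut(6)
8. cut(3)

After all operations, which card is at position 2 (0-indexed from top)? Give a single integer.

Answer: 7

Derivation:
After op 1 (out_shuffle): [2 0 7 6 5 3 1 4]
After op 2 (cut(7)): [4 2 0 7 6 5 3 1]
After op 3 (out_shuffle): [4 6 2 5 0 3 7 1]
After op 4 (reverse): [1 7 3 0 5 2 6 4]
After op 5 (reverse): [4 6 2 5 0 3 7 1]
After op 6 (cut(3)): [5 0 3 7 1 4 6 2]
After op 7 (cut(6)): [6 2 5 0 3 7 1 4]
After op 8 (cut(3)): [0 3 7 1 4 6 2 5]
Position 2: card 7.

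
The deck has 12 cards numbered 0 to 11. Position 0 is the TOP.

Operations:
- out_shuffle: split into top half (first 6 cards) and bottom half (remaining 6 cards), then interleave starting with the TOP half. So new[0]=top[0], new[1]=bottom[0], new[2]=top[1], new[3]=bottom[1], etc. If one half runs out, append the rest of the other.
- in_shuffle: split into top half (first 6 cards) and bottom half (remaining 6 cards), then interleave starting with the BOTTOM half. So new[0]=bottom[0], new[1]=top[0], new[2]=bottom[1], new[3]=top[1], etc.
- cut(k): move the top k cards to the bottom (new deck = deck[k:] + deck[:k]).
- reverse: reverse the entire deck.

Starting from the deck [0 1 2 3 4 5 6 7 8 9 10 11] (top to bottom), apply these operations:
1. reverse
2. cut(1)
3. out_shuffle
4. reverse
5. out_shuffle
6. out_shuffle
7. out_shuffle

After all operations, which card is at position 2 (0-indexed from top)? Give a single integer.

After op 1 (reverse): [11 10 9 8 7 6 5 4 3 2 1 0]
After op 2 (cut(1)): [10 9 8 7 6 5 4 3 2 1 0 11]
After op 3 (out_shuffle): [10 4 9 3 8 2 7 1 6 0 5 11]
After op 4 (reverse): [11 5 0 6 1 7 2 8 3 9 4 10]
After op 5 (out_shuffle): [11 2 5 8 0 3 6 9 1 4 7 10]
After op 6 (out_shuffle): [11 6 2 9 5 1 8 4 0 7 3 10]
After op 7 (out_shuffle): [11 8 6 4 2 0 9 7 5 3 1 10]
Position 2: card 6.

Answer: 6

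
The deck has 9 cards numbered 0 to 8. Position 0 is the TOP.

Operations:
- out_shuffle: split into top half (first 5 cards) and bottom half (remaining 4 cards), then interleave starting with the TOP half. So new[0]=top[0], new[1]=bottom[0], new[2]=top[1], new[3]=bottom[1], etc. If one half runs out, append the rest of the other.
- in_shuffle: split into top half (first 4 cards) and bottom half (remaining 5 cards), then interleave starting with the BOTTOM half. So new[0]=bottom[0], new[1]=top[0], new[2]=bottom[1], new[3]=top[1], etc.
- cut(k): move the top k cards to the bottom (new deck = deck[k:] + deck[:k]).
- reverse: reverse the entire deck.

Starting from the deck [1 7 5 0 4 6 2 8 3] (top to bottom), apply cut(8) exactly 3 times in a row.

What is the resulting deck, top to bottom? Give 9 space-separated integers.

After op 1 (cut(8)): [3 1 7 5 0 4 6 2 8]
After op 2 (cut(8)): [8 3 1 7 5 0 4 6 2]
After op 3 (cut(8)): [2 8 3 1 7 5 0 4 6]

Answer: 2 8 3 1 7 5 0 4 6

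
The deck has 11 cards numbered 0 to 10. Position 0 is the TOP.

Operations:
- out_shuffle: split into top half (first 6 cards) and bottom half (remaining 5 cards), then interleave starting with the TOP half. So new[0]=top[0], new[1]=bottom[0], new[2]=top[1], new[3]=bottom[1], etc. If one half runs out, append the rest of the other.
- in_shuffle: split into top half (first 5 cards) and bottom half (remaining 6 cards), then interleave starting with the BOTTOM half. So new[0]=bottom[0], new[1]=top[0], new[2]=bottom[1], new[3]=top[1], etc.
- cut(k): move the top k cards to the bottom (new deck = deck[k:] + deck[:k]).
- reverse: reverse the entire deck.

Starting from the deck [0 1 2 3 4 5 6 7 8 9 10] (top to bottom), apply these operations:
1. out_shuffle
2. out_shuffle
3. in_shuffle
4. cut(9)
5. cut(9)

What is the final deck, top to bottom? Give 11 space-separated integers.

Answer: 9 5 1 8 4 0 7 3 10 6 2

Derivation:
After op 1 (out_shuffle): [0 6 1 7 2 8 3 9 4 10 5]
After op 2 (out_shuffle): [0 3 6 9 1 4 7 10 2 5 8]
After op 3 (in_shuffle): [4 0 7 3 10 6 2 9 5 1 8]
After op 4 (cut(9)): [1 8 4 0 7 3 10 6 2 9 5]
After op 5 (cut(9)): [9 5 1 8 4 0 7 3 10 6 2]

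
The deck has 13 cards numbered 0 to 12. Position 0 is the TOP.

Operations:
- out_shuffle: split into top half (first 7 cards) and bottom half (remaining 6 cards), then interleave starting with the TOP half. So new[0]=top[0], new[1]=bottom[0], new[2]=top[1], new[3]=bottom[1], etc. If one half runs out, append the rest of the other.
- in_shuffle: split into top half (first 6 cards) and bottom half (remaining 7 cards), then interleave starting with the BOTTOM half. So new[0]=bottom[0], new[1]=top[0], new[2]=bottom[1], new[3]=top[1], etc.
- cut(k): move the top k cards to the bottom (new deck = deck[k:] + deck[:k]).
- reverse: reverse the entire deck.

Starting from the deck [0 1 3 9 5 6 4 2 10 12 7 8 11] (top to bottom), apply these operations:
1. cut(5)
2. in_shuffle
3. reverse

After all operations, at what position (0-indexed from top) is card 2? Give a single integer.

After op 1 (cut(5)): [6 4 2 10 12 7 8 11 0 1 3 9 5]
After op 2 (in_shuffle): [8 6 11 4 0 2 1 10 3 12 9 7 5]
After op 3 (reverse): [5 7 9 12 3 10 1 2 0 4 11 6 8]
Card 2 is at position 7.

Answer: 7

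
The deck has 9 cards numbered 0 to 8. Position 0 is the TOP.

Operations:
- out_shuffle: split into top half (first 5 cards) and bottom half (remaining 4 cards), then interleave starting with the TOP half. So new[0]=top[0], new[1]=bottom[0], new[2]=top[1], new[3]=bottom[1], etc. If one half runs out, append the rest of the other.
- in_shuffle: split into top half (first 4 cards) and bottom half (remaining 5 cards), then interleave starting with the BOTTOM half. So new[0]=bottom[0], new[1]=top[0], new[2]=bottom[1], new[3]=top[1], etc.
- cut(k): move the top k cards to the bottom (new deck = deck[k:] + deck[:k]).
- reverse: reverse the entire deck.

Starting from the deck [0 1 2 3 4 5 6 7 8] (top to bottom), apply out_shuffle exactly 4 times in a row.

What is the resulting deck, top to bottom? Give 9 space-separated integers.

Answer: 0 4 8 3 7 2 6 1 5

Derivation:
After op 1 (out_shuffle): [0 5 1 6 2 7 3 8 4]
After op 2 (out_shuffle): [0 7 5 3 1 8 6 4 2]
After op 3 (out_shuffle): [0 8 7 6 5 4 3 2 1]
After op 4 (out_shuffle): [0 4 8 3 7 2 6 1 5]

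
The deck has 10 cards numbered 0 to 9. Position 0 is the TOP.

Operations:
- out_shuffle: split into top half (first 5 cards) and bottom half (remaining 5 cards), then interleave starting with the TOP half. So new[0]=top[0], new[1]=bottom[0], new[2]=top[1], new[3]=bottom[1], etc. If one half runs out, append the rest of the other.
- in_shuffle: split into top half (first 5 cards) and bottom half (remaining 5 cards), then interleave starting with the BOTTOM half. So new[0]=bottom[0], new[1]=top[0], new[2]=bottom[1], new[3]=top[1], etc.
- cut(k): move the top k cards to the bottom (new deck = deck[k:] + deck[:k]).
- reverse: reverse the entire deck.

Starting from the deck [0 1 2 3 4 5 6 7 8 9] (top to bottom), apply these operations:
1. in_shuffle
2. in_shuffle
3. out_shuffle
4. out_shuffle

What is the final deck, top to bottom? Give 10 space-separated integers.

Answer: 2 1 6 0 5 4 9 3 8 7

Derivation:
After op 1 (in_shuffle): [5 0 6 1 7 2 8 3 9 4]
After op 2 (in_shuffle): [2 5 8 0 3 6 9 1 4 7]
After op 3 (out_shuffle): [2 6 5 9 8 1 0 4 3 7]
After op 4 (out_shuffle): [2 1 6 0 5 4 9 3 8 7]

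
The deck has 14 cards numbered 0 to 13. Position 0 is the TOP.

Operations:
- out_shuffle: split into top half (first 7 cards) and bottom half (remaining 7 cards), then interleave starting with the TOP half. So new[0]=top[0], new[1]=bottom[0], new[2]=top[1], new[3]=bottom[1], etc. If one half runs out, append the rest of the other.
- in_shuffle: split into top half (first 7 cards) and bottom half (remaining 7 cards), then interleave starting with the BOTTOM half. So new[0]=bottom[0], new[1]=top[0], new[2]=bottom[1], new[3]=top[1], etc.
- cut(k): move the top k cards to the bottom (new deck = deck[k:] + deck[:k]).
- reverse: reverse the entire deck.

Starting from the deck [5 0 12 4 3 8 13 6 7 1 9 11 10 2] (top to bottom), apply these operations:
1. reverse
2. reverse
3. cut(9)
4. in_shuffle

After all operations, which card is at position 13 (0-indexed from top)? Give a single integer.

Answer: 0

Derivation:
After op 1 (reverse): [2 10 11 9 1 7 6 13 8 3 4 12 0 5]
After op 2 (reverse): [5 0 12 4 3 8 13 6 7 1 9 11 10 2]
After op 3 (cut(9)): [1 9 11 10 2 5 0 12 4 3 8 13 6 7]
After op 4 (in_shuffle): [12 1 4 9 3 11 8 10 13 2 6 5 7 0]
Position 13: card 0.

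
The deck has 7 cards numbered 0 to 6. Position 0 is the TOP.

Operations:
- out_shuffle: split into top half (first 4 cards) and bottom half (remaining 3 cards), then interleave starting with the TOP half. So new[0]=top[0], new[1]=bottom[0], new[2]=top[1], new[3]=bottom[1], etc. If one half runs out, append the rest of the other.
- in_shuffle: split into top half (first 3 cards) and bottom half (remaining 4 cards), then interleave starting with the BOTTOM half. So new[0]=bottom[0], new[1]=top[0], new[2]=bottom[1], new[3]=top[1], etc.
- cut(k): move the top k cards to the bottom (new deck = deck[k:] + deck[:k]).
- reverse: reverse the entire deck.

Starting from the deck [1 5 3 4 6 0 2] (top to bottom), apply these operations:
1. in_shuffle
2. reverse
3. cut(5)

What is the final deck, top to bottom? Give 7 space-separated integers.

Answer: 1 4 2 3 0 5 6

Derivation:
After op 1 (in_shuffle): [4 1 6 5 0 3 2]
After op 2 (reverse): [2 3 0 5 6 1 4]
After op 3 (cut(5)): [1 4 2 3 0 5 6]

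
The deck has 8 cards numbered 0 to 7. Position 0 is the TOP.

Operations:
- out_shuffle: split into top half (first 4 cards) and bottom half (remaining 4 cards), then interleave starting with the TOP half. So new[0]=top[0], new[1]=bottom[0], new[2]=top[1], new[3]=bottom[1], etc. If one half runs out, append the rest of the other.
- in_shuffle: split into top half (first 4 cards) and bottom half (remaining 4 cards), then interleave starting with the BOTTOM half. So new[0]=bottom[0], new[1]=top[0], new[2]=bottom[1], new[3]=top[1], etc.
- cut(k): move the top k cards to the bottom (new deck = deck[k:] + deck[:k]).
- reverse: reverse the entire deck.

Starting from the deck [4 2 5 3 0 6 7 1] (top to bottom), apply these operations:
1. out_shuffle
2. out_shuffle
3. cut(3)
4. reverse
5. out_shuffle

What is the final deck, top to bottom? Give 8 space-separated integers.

Answer: 0 6 5 3 4 2 1 7

Derivation:
After op 1 (out_shuffle): [4 0 2 6 5 7 3 1]
After op 2 (out_shuffle): [4 5 0 7 2 3 6 1]
After op 3 (cut(3)): [7 2 3 6 1 4 5 0]
After op 4 (reverse): [0 5 4 1 6 3 2 7]
After op 5 (out_shuffle): [0 6 5 3 4 2 1 7]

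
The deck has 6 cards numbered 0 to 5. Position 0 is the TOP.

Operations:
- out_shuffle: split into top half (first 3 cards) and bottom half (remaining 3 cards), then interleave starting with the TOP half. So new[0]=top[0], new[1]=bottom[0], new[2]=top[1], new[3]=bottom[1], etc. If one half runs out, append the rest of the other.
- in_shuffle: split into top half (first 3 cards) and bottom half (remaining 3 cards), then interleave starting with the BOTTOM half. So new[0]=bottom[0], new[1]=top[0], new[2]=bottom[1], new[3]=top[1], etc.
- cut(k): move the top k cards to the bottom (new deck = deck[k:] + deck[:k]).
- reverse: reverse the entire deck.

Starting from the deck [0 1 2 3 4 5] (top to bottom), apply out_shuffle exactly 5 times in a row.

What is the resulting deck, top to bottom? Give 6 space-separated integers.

After op 1 (out_shuffle): [0 3 1 4 2 5]
After op 2 (out_shuffle): [0 4 3 2 1 5]
After op 3 (out_shuffle): [0 2 4 1 3 5]
After op 4 (out_shuffle): [0 1 2 3 4 5]
After op 5 (out_shuffle): [0 3 1 4 2 5]

Answer: 0 3 1 4 2 5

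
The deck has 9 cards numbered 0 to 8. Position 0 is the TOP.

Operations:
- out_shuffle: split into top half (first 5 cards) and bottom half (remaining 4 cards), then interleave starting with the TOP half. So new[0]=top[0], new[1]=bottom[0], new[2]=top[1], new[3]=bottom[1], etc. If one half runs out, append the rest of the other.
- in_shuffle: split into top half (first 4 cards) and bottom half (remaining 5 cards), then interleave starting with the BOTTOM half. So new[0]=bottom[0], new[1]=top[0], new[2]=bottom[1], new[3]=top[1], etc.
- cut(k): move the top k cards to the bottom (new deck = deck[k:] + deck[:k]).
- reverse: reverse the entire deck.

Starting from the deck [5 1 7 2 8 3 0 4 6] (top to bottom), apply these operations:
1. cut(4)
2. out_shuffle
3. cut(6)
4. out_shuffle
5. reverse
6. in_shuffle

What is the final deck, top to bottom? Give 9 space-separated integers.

After op 1 (cut(4)): [8 3 0 4 6 5 1 7 2]
After op 2 (out_shuffle): [8 5 3 1 0 7 4 2 6]
After op 3 (cut(6)): [4 2 6 8 5 3 1 0 7]
After op 4 (out_shuffle): [4 3 2 1 6 0 8 7 5]
After op 5 (reverse): [5 7 8 0 6 1 2 3 4]
After op 6 (in_shuffle): [6 5 1 7 2 8 3 0 4]

Answer: 6 5 1 7 2 8 3 0 4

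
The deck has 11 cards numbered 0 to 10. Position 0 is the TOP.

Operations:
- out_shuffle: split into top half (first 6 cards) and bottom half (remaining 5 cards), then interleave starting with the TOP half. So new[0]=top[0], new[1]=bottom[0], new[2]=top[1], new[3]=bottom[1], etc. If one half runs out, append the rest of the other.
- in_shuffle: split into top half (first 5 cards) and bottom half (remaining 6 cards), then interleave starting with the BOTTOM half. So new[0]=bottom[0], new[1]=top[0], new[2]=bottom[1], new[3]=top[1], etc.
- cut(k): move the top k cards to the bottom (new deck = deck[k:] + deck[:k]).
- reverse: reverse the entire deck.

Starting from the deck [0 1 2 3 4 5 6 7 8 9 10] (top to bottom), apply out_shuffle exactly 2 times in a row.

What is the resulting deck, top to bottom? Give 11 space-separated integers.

After op 1 (out_shuffle): [0 6 1 7 2 8 3 9 4 10 5]
After op 2 (out_shuffle): [0 3 6 9 1 4 7 10 2 5 8]

Answer: 0 3 6 9 1 4 7 10 2 5 8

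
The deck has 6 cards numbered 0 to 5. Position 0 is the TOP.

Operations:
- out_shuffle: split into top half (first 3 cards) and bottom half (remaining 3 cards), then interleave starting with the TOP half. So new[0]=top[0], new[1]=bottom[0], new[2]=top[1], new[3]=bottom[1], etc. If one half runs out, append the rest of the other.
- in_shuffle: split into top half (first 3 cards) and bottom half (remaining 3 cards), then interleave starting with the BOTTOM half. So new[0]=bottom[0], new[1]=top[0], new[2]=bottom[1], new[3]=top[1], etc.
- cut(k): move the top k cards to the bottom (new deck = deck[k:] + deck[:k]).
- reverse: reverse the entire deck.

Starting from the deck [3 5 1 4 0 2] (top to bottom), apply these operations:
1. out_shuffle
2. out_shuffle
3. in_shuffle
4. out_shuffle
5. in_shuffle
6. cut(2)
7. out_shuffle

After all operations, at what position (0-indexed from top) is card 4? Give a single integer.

Answer: 4

Derivation:
After op 1 (out_shuffle): [3 4 5 0 1 2]
After op 2 (out_shuffle): [3 0 4 1 5 2]
After op 3 (in_shuffle): [1 3 5 0 2 4]
After op 4 (out_shuffle): [1 0 3 2 5 4]
After op 5 (in_shuffle): [2 1 5 0 4 3]
After op 6 (cut(2)): [5 0 4 3 2 1]
After op 7 (out_shuffle): [5 3 0 2 4 1]
Card 4 is at position 4.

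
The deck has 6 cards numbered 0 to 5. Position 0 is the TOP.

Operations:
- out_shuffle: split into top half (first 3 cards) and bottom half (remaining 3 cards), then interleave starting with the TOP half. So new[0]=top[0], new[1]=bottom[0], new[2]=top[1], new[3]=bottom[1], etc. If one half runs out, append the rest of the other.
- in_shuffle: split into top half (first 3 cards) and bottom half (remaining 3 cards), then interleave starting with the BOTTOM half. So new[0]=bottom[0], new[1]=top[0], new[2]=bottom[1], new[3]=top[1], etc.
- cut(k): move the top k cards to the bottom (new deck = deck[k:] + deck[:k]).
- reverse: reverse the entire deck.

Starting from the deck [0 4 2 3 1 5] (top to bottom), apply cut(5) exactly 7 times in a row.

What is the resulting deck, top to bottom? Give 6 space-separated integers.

After op 1 (cut(5)): [5 0 4 2 3 1]
After op 2 (cut(5)): [1 5 0 4 2 3]
After op 3 (cut(5)): [3 1 5 0 4 2]
After op 4 (cut(5)): [2 3 1 5 0 4]
After op 5 (cut(5)): [4 2 3 1 5 0]
After op 6 (cut(5)): [0 4 2 3 1 5]
After op 7 (cut(5)): [5 0 4 2 3 1]

Answer: 5 0 4 2 3 1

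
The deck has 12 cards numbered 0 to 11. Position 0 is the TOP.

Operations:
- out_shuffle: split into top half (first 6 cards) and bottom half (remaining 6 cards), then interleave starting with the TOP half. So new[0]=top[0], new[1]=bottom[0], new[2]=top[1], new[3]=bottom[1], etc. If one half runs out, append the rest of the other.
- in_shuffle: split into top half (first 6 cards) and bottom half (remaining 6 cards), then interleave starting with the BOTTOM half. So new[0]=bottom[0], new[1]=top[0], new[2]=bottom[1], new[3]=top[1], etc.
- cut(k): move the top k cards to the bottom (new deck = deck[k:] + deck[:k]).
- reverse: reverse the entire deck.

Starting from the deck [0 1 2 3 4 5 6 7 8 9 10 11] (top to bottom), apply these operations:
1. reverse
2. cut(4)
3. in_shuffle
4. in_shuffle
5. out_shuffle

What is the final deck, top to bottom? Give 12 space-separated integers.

After op 1 (reverse): [11 10 9 8 7 6 5 4 3 2 1 0]
After op 2 (cut(4)): [7 6 5 4 3 2 1 0 11 10 9 8]
After op 3 (in_shuffle): [1 7 0 6 11 5 10 4 9 3 8 2]
After op 4 (in_shuffle): [10 1 4 7 9 0 3 6 8 11 2 5]
After op 5 (out_shuffle): [10 3 1 6 4 8 7 11 9 2 0 5]

Answer: 10 3 1 6 4 8 7 11 9 2 0 5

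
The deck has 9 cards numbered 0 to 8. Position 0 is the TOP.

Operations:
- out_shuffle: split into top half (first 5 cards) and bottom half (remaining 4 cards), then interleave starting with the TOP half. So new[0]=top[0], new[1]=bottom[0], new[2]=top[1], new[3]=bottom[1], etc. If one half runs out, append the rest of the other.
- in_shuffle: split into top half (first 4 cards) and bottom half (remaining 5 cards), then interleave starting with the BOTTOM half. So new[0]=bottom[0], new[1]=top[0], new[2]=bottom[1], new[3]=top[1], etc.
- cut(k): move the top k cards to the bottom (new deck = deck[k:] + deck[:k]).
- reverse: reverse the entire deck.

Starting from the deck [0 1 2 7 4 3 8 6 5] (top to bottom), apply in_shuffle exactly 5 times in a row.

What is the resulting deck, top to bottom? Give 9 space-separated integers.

Answer: 1 7 3 6 0 2 4 8 5

Derivation:
After op 1 (in_shuffle): [4 0 3 1 8 2 6 7 5]
After op 2 (in_shuffle): [8 4 2 0 6 3 7 1 5]
After op 3 (in_shuffle): [6 8 3 4 7 2 1 0 5]
After op 4 (in_shuffle): [7 6 2 8 1 3 0 4 5]
After op 5 (in_shuffle): [1 7 3 6 0 2 4 8 5]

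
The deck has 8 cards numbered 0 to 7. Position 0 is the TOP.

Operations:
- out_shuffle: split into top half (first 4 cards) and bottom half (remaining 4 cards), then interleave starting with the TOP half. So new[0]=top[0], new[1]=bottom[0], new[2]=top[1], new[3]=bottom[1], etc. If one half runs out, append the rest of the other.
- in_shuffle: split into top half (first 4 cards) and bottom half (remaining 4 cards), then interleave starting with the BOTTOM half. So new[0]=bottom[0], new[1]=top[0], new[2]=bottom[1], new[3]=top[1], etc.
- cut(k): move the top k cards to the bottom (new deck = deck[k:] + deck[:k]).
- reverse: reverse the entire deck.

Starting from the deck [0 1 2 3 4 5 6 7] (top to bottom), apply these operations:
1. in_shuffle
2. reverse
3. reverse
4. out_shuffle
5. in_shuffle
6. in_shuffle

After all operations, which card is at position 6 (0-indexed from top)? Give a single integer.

After op 1 (in_shuffle): [4 0 5 1 6 2 7 3]
After op 2 (reverse): [3 7 2 6 1 5 0 4]
After op 3 (reverse): [4 0 5 1 6 2 7 3]
After op 4 (out_shuffle): [4 6 0 2 5 7 1 3]
After op 5 (in_shuffle): [5 4 7 6 1 0 3 2]
After op 6 (in_shuffle): [1 5 0 4 3 7 2 6]
Position 6: card 2.

Answer: 2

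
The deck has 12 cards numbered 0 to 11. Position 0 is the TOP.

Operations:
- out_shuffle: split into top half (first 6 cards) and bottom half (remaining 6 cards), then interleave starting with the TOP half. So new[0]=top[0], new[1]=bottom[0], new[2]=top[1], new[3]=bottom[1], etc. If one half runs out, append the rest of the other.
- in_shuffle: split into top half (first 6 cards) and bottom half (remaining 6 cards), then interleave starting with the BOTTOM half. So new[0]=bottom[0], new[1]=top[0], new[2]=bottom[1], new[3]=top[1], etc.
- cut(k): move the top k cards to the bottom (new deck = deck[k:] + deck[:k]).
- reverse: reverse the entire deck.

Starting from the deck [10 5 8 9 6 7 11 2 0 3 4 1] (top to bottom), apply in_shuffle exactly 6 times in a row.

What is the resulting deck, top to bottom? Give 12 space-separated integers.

Answer: 1 4 3 0 2 11 7 6 9 8 5 10

Derivation:
After op 1 (in_shuffle): [11 10 2 5 0 8 3 9 4 6 1 7]
After op 2 (in_shuffle): [3 11 9 10 4 2 6 5 1 0 7 8]
After op 3 (in_shuffle): [6 3 5 11 1 9 0 10 7 4 8 2]
After op 4 (in_shuffle): [0 6 10 3 7 5 4 11 8 1 2 9]
After op 5 (in_shuffle): [4 0 11 6 8 10 1 3 2 7 9 5]
After op 6 (in_shuffle): [1 4 3 0 2 11 7 6 9 8 5 10]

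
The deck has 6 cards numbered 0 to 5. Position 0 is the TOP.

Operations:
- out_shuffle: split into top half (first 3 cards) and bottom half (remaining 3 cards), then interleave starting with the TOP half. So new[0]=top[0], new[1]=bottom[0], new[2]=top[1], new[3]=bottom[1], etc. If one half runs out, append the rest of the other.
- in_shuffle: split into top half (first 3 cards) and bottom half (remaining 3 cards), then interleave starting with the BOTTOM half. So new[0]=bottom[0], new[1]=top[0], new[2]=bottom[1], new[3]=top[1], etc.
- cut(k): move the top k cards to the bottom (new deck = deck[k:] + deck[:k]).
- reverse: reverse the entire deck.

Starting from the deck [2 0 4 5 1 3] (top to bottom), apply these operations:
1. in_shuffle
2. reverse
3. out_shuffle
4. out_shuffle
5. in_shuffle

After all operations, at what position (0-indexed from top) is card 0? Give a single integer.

Answer: 0

Derivation:
After op 1 (in_shuffle): [5 2 1 0 3 4]
After op 2 (reverse): [4 3 0 1 2 5]
After op 3 (out_shuffle): [4 1 3 2 0 5]
After op 4 (out_shuffle): [4 2 1 0 3 5]
After op 5 (in_shuffle): [0 4 3 2 5 1]
Card 0 is at position 0.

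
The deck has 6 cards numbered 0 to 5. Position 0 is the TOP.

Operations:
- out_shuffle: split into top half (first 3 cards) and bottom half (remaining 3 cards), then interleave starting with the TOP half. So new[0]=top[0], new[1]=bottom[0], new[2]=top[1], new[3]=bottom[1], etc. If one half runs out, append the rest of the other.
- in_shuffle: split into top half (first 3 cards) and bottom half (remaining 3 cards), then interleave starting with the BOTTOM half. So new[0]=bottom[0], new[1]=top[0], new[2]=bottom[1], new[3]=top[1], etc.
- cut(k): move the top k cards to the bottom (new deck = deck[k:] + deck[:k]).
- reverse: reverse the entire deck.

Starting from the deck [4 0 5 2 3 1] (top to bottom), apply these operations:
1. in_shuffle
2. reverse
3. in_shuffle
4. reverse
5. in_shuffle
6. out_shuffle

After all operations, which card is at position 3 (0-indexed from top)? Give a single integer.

After op 1 (in_shuffle): [2 4 3 0 1 5]
After op 2 (reverse): [5 1 0 3 4 2]
After op 3 (in_shuffle): [3 5 4 1 2 0]
After op 4 (reverse): [0 2 1 4 5 3]
After op 5 (in_shuffle): [4 0 5 2 3 1]
After op 6 (out_shuffle): [4 2 0 3 5 1]
Position 3: card 3.

Answer: 3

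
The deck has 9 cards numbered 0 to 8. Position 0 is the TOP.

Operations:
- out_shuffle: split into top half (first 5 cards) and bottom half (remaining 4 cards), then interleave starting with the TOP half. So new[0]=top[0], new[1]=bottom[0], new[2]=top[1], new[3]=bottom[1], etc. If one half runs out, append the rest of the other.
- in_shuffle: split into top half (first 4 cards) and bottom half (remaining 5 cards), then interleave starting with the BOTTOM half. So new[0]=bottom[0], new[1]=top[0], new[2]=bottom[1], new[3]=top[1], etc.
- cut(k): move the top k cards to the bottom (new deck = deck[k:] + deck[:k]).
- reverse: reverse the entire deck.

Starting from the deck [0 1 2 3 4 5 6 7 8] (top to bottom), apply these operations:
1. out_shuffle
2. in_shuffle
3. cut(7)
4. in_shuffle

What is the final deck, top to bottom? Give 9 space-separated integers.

After op 1 (out_shuffle): [0 5 1 6 2 7 3 8 4]
After op 2 (in_shuffle): [2 0 7 5 3 1 8 6 4]
After op 3 (cut(7)): [6 4 2 0 7 5 3 1 8]
After op 4 (in_shuffle): [7 6 5 4 3 2 1 0 8]

Answer: 7 6 5 4 3 2 1 0 8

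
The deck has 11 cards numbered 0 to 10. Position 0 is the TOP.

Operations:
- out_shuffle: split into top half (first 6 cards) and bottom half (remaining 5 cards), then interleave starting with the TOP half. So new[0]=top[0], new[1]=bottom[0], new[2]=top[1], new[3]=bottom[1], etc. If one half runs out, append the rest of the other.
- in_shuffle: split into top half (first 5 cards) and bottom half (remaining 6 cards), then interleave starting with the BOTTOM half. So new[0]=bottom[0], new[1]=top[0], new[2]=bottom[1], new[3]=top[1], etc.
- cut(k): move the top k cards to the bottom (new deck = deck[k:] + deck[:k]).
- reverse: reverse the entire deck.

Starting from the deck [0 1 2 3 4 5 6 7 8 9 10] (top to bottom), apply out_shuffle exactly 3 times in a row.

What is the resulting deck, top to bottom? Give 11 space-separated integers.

After op 1 (out_shuffle): [0 6 1 7 2 8 3 9 4 10 5]
After op 2 (out_shuffle): [0 3 6 9 1 4 7 10 2 5 8]
After op 3 (out_shuffle): [0 7 3 10 6 2 9 5 1 8 4]

Answer: 0 7 3 10 6 2 9 5 1 8 4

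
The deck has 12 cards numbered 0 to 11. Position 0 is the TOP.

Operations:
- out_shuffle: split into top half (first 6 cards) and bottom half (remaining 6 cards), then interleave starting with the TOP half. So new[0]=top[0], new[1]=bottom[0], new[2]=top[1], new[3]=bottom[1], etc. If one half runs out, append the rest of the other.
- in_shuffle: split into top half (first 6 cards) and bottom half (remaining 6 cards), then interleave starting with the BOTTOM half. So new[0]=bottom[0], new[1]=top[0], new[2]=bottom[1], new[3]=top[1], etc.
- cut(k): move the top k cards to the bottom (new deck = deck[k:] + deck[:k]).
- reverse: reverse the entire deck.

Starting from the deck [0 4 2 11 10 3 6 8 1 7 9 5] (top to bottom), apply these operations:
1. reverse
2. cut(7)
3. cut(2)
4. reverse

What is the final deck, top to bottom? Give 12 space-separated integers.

After op 1 (reverse): [5 9 7 1 8 6 3 10 11 2 4 0]
After op 2 (cut(7)): [10 11 2 4 0 5 9 7 1 8 6 3]
After op 3 (cut(2)): [2 4 0 5 9 7 1 8 6 3 10 11]
After op 4 (reverse): [11 10 3 6 8 1 7 9 5 0 4 2]

Answer: 11 10 3 6 8 1 7 9 5 0 4 2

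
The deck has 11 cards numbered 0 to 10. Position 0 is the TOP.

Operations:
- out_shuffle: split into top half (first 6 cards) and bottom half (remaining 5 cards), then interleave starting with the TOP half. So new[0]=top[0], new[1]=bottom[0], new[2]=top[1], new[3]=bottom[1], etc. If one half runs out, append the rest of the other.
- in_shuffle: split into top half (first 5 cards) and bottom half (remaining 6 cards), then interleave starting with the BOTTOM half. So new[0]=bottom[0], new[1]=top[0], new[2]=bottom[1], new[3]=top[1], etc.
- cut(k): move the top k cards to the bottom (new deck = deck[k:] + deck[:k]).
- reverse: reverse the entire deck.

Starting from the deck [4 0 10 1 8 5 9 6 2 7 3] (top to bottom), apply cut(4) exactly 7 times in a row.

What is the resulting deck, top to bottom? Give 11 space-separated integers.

After op 1 (cut(4)): [8 5 9 6 2 7 3 4 0 10 1]
After op 2 (cut(4)): [2 7 3 4 0 10 1 8 5 9 6]
After op 3 (cut(4)): [0 10 1 8 5 9 6 2 7 3 4]
After op 4 (cut(4)): [5 9 6 2 7 3 4 0 10 1 8]
After op 5 (cut(4)): [7 3 4 0 10 1 8 5 9 6 2]
After op 6 (cut(4)): [10 1 8 5 9 6 2 7 3 4 0]
After op 7 (cut(4)): [9 6 2 7 3 4 0 10 1 8 5]

Answer: 9 6 2 7 3 4 0 10 1 8 5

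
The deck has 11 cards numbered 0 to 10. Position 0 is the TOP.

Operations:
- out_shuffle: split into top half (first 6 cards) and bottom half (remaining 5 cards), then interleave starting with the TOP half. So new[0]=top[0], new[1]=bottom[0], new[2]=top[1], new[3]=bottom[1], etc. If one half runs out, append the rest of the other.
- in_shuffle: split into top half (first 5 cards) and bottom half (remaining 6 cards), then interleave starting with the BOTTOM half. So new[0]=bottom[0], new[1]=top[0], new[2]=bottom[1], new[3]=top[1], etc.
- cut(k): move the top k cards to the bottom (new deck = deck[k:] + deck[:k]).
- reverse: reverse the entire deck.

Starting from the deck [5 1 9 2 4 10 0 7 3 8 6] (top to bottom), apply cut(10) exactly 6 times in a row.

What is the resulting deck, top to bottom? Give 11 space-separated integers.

Answer: 10 0 7 3 8 6 5 1 9 2 4

Derivation:
After op 1 (cut(10)): [6 5 1 9 2 4 10 0 7 3 8]
After op 2 (cut(10)): [8 6 5 1 9 2 4 10 0 7 3]
After op 3 (cut(10)): [3 8 6 5 1 9 2 4 10 0 7]
After op 4 (cut(10)): [7 3 8 6 5 1 9 2 4 10 0]
After op 5 (cut(10)): [0 7 3 8 6 5 1 9 2 4 10]
After op 6 (cut(10)): [10 0 7 3 8 6 5 1 9 2 4]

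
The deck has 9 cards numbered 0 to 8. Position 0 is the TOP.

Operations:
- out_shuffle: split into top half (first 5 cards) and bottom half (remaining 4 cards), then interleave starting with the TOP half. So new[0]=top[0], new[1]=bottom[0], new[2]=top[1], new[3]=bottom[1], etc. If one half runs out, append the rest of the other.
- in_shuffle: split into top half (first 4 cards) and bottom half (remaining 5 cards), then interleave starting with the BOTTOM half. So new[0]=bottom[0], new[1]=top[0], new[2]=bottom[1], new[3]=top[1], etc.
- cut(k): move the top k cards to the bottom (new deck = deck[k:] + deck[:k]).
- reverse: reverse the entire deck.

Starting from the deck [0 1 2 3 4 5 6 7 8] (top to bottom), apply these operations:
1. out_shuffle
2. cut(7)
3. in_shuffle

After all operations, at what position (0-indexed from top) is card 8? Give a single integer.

Answer: 1

Derivation:
After op 1 (out_shuffle): [0 5 1 6 2 7 3 8 4]
After op 2 (cut(7)): [8 4 0 5 1 6 2 7 3]
After op 3 (in_shuffle): [1 8 6 4 2 0 7 5 3]
Card 8 is at position 1.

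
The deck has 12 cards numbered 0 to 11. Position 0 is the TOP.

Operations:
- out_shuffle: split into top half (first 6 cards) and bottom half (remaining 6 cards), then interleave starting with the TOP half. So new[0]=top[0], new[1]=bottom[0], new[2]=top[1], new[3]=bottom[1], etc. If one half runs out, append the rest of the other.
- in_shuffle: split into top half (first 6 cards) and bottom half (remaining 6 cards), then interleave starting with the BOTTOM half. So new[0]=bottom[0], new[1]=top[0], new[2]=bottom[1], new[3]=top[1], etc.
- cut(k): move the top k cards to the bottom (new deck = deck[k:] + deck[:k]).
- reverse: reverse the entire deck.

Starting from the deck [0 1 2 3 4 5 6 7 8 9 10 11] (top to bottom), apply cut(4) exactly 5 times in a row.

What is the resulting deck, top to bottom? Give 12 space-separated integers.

After op 1 (cut(4)): [4 5 6 7 8 9 10 11 0 1 2 3]
After op 2 (cut(4)): [8 9 10 11 0 1 2 3 4 5 6 7]
After op 3 (cut(4)): [0 1 2 3 4 5 6 7 8 9 10 11]
After op 4 (cut(4)): [4 5 6 7 8 9 10 11 0 1 2 3]
After op 5 (cut(4)): [8 9 10 11 0 1 2 3 4 5 6 7]

Answer: 8 9 10 11 0 1 2 3 4 5 6 7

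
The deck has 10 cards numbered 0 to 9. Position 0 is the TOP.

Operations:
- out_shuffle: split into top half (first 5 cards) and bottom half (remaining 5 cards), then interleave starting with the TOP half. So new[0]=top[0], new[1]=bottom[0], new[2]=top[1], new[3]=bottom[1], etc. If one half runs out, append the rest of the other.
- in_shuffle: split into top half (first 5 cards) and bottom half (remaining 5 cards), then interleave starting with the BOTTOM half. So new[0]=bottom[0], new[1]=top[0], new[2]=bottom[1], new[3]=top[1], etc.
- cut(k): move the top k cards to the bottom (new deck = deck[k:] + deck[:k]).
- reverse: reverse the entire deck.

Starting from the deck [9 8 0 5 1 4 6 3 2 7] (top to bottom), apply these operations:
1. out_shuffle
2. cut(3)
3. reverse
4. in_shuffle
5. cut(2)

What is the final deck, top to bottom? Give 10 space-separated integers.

After op 1 (out_shuffle): [9 4 8 6 0 3 5 2 1 7]
After op 2 (cut(3)): [6 0 3 5 2 1 7 9 4 8]
After op 3 (reverse): [8 4 9 7 1 2 5 3 0 6]
After op 4 (in_shuffle): [2 8 5 4 3 9 0 7 6 1]
After op 5 (cut(2)): [5 4 3 9 0 7 6 1 2 8]

Answer: 5 4 3 9 0 7 6 1 2 8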